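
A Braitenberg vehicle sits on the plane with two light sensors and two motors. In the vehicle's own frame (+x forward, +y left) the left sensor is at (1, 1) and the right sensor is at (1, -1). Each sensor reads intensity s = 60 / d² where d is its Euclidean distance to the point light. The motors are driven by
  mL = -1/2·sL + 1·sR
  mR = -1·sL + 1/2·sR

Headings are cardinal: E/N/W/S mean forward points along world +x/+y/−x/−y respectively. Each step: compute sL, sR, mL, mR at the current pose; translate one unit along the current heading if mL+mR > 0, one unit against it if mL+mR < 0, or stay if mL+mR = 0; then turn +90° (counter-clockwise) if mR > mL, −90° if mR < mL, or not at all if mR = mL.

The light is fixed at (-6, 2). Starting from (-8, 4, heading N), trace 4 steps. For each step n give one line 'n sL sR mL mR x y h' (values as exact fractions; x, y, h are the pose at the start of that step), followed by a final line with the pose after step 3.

n=0: pose=(-8,4,N); sL=10/3, sR=6; mL=13/3, mR=-1/3; mL+mR=4 → advance +1; mR−mL=-14/3 → turn -1·90°
n=1: pose=(-8,5,E); sL=60/17, sR=12; mL=174/17, mR=42/17; mL+mR=216/17 → advance +1; mR−mL=-132/17 → turn -1·90°
n=2: pose=(-7,5,S); sL=15, sR=15/2; mL=0, mR=-45/4; mL+mR=-45/4 → advance -1; mR−mL=-45/4 → turn -1·90°
n=3: pose=(-7,6,W); sL=60/13, sR=60/29; mL=-90/377, mR=-1350/377; mL+mR=-1440/377 → advance -1; mR−mL=-1260/377 → turn -1·90°

0 10/3 6 13/3 -1/3 -8 4 N
1 60/17 12 174/17 42/17 -8 5 E
2 15 15/2 0 -45/4 -7 5 S
3 60/13 60/29 -90/377 -1350/377 -7 6 W
final -6 6 N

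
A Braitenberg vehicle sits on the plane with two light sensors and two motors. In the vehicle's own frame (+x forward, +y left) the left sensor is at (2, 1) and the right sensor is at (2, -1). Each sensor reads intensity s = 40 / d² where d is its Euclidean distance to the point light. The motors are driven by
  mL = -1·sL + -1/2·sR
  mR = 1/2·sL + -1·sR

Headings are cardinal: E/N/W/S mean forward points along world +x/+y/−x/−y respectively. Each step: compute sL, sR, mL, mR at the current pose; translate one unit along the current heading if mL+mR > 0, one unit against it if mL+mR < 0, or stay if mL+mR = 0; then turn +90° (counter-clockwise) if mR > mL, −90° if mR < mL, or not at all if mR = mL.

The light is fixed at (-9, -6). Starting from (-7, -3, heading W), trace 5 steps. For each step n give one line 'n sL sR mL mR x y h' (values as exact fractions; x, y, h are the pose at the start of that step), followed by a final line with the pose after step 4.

0 10 5/2 -45/4 5/2 -7 -3 W
1 40/17 8 -108/17 -116/17 -6 -3 S
2 4 20/13 -62/13 6/13 -6 -2 W
3 40/29 40/13 -1100/377 -900/377 -5 -2 S
4 5/9 10/13 -110/117 -115/234 -5 -1 E
final -6 -1 N

n=0: pose=(-7,-3,W); sL=10, sR=5/2; mL=-45/4, mR=5/2; mL+mR=-35/4 → advance -1; mR−mL=55/4 → turn +1·90°
n=1: pose=(-6,-3,S); sL=40/17, sR=8; mL=-108/17, mR=-116/17; mL+mR=-224/17 → advance -1; mR−mL=-8/17 → turn -1·90°
n=2: pose=(-6,-2,W); sL=4, sR=20/13; mL=-62/13, mR=6/13; mL+mR=-56/13 → advance -1; mR−mL=68/13 → turn +1·90°
n=3: pose=(-5,-2,S); sL=40/29, sR=40/13; mL=-1100/377, mR=-900/377; mL+mR=-2000/377 → advance -1; mR−mL=200/377 → turn +1·90°
n=4: pose=(-5,-1,E); sL=5/9, sR=10/13; mL=-110/117, mR=-115/234; mL+mR=-335/234 → advance -1; mR−mL=35/78 → turn +1·90°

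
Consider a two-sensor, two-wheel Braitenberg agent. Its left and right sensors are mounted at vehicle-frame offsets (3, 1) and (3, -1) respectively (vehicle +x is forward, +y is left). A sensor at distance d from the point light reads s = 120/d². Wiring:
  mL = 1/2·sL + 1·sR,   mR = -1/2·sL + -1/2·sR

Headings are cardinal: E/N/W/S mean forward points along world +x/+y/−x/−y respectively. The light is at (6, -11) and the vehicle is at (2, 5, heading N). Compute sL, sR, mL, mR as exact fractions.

60/193 12/37 3426/7141 -2268/7141

left sensor world pos  = (1, 8); dL² = 386
right sensor world pos = (3, 8); dR² = 370
sL = 120/386 = 60/193
sR = 120/370 = 12/37
mL = 1/2·sL + 1·sR = 3426/7141
mR = -1/2·sL + -1/2·sR = -2268/7141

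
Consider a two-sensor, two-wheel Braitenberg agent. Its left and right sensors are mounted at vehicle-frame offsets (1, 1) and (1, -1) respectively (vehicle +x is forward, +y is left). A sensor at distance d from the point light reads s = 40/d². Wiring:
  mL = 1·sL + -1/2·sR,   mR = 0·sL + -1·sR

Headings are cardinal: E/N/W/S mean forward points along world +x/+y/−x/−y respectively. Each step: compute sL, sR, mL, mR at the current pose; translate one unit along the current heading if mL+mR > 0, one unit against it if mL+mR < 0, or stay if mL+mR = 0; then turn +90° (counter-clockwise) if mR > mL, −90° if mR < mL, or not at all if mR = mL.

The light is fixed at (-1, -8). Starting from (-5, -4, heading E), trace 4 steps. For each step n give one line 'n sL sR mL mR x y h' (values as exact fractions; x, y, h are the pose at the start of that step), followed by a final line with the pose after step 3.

n=0: pose=(-5,-4,E); sL=20/17, sR=20/9; mL=10/153, mR=-20/9; mL+mR=-110/51 → advance -1; mR−mL=-350/153 → turn -1·90°
n=1: pose=(-6,-4,S); sL=8/5, sR=8/9; mL=52/45, mR=-8/9; mL+mR=4/15 → advance +1; mR−mL=-92/45 → turn -1·90°
n=2: pose=(-6,-5,W); sL=1, sR=10/13; mL=8/13, mR=-10/13; mL+mR=-2/13 → advance -1; mR−mL=-18/13 → turn -1·90°
n=3: pose=(-5,-5,N); sL=40/41, sR=8/5; mL=36/205, mR=-8/5; mL+mR=-292/205 → advance -1; mR−mL=-364/205 → turn -1·90°

0 20/17 20/9 10/153 -20/9 -5 -4 E
1 8/5 8/9 52/45 -8/9 -6 -4 S
2 1 10/13 8/13 -10/13 -6 -5 W
3 40/41 8/5 36/205 -8/5 -5 -5 N
final -5 -6 E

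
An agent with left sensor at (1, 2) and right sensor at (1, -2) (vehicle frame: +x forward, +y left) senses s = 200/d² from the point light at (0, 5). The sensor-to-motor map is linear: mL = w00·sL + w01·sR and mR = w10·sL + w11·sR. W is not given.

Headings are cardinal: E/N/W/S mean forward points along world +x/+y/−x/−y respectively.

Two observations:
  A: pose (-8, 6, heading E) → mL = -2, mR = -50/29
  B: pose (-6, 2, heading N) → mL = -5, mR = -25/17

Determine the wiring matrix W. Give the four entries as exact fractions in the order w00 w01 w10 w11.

0 -1/2 -1/2 0

obs A: pose=(-8,6,E) → sL=100/29, sR=4, mL=-2, mR=-50/29
obs B: pose=(-6,2,N) → sL=50/17, sR=10, mL=-5, mR=-25/17
sensor matrix S = [[100/29, 4], [50/17, 10]]; det S = 11200/493
solve [mL_A; mL_B] = S·[w00; w01] and [mR_A; mR_B] = S·[w10; w11]:
  w00 = 0, w01 = -1/2, w10 = -1/2, w11 = 0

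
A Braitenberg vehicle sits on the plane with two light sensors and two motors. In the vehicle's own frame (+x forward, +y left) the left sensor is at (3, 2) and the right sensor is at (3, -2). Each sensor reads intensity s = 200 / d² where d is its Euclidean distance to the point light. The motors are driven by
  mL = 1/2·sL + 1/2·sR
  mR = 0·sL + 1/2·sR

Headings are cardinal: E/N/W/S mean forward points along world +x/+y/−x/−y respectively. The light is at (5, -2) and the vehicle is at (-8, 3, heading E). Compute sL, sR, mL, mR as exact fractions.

200/149 200/109 25800/16241 100/109

left sensor world pos  = (-5, 5); dL² = 149
right sensor world pos = (-5, 1); dR² = 109
sL = 200/149 = 200/149
sR = 200/109 = 200/109
mL = 1/2·sL + 1/2·sR = 25800/16241
mR = 0·sL + 1/2·sR = 100/109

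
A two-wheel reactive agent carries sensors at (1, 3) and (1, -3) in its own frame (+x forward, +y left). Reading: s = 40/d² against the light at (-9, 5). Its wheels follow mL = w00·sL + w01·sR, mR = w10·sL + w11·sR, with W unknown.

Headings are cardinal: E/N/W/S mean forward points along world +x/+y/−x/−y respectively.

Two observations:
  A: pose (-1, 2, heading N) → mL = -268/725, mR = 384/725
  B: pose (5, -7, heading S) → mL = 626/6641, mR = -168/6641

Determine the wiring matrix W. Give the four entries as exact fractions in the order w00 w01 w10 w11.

-1/2 1 1/2 -1/2

obs A: pose=(-1,2,N) → sL=40/29, sR=8/25, mL=-268/725, mR=384/725
obs B: pose=(5,-7,S) → sL=20/229, sR=4/29, mL=626/6641, mR=-168/6641
sensor matrix S = [[40/29, 8/25], [20/229, 4/29]]; det S = 156288/962945
solve [mL_A; mL_B] = S·[w00; w01] and [mR_A; mR_B] = S·[w10; w11]:
  w00 = -1/2, w01 = 1, w10 = 1/2, w11 = -1/2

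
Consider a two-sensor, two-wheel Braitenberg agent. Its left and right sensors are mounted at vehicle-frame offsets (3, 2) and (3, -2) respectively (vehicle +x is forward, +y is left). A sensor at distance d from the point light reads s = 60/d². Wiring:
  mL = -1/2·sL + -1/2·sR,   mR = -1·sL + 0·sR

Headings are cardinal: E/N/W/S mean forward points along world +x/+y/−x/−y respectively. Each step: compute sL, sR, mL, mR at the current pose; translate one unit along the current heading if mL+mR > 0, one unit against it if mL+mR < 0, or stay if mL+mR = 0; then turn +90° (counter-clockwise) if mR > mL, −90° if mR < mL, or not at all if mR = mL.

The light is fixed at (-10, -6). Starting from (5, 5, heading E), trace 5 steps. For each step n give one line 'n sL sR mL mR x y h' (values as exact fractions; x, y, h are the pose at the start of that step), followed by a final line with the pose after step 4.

n=0: pose=(5,5,E); sL=60/493, sR=4/27; mL=-1796/13311, mR=-60/493; mL+mR=-3416/13311 → advance -1; mR−mL=176/13311 → turn +1·90°
n=1: pose=(4,5,N); sL=3/17, sR=15/113; mL=-297/1921, mR=-3/17; mL+mR=-636/1921 → advance -1; mR−mL=-42/1921 → turn -1·90°
n=2: pose=(4,4,E); sL=60/433, sR=60/353; mL=-23580/152849, mR=-60/433; mL+mR=-44760/152849 → advance -1; mR−mL=2400/152849 → turn +1·90°
n=3: pose=(3,4,N); sL=6/29, sR=30/197; mL=-1026/5713, mR=-6/29; mL+mR=-2208/5713 → advance -1; mR−mL=-156/5713 → turn -1·90°
n=4: pose=(3,3,E); sL=60/377, sR=12/61; mL=-4092/22997, mR=-60/377; mL+mR=-7752/22997 → advance -1; mR−mL=432/22997 → turn +1·90°

0 60/493 4/27 -1796/13311 -60/493 5 5 E
1 3/17 15/113 -297/1921 -3/17 4 5 N
2 60/433 60/353 -23580/152849 -60/433 4 4 E
3 6/29 30/197 -1026/5713 -6/29 3 4 N
4 60/377 12/61 -4092/22997 -60/377 3 3 E
final 2 3 N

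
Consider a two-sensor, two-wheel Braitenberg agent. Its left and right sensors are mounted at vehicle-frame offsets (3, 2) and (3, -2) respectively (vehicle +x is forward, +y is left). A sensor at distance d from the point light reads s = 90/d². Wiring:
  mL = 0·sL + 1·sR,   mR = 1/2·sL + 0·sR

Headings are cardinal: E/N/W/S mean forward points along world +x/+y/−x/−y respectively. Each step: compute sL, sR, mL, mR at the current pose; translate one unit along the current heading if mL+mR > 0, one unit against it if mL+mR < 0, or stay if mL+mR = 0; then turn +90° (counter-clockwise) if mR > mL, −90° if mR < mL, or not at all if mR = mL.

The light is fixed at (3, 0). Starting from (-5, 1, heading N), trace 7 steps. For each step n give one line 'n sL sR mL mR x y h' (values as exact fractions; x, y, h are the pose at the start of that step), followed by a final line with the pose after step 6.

n=0: pose=(-5,1,N); sL=45/58, sR=45/26; mL=45/26, mR=45/116; mL+mR=3195/1508 → advance +1; mR−mL=-2025/1508 → turn -1·90°
n=1: pose=(-5,2,E); sL=90/41, sR=18/5; mL=18/5, mR=45/41; mL+mR=963/205 → advance +1; mR−mL=-513/205 → turn -1·90°
n=2: pose=(-4,2,S); sL=45/13, sR=45/41; mL=45/41, mR=45/26; mL+mR=3015/1066 → advance +1; mR−mL=675/1066 → turn +1·90°
n=3: pose=(-4,1,E); sL=18/5, sR=90/17; mL=90/17, mR=9/5; mL+mR=603/85 → advance +1; mR−mL=-297/85 → turn -1·90°
n=4: pose=(-3,1,S); sL=9/2, sR=45/34; mL=45/34, mR=9/4; mL+mR=243/68 → advance +1; mR−mL=63/68 → turn +1·90°
n=5: pose=(-3,0,E); sL=90/13, sR=90/13; mL=90/13, mR=45/13; mL+mR=135/13 → advance +1; mR−mL=-45/13 → turn -1·90°
n=6: pose=(-2,0,S); sL=5, sR=45/29; mL=45/29, mR=5/2; mL+mR=235/58 → advance +1; mR−mL=55/58 → turn +1·90°

0 45/58 45/26 45/26 45/116 -5 1 N
1 90/41 18/5 18/5 45/41 -5 2 E
2 45/13 45/41 45/41 45/26 -4 2 S
3 18/5 90/17 90/17 9/5 -4 1 E
4 9/2 45/34 45/34 9/4 -3 1 S
5 90/13 90/13 90/13 45/13 -3 0 E
6 5 45/29 45/29 5/2 -2 0 S
final -2 -1 E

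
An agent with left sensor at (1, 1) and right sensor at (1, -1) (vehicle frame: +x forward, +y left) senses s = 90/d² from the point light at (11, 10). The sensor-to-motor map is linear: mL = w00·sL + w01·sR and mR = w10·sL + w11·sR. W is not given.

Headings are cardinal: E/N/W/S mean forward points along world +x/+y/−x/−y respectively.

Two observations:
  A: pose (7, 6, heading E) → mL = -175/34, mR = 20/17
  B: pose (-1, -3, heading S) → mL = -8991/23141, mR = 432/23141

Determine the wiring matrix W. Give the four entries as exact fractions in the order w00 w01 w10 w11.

obs A: pose=(7,6,E) → sL=5, sR=45/17, mL=-175/34, mR=20/17
obs B: pose=(-1,-3,S) → sL=90/317, sR=18/73, mL=-8991/23141, mR=432/23141
sensor matrix S = [[5, 45/17], [90/317, 18/73]]; det S = 189360/393397
solve [mL_A; mL_B] = S·[w00; w01] and [mR_A; mR_B] = S·[w10; w11]:
  w00 = -1/2, w01 = -1, w10 = 1/2, w11 = -1/2

-1/2 -1 1/2 -1/2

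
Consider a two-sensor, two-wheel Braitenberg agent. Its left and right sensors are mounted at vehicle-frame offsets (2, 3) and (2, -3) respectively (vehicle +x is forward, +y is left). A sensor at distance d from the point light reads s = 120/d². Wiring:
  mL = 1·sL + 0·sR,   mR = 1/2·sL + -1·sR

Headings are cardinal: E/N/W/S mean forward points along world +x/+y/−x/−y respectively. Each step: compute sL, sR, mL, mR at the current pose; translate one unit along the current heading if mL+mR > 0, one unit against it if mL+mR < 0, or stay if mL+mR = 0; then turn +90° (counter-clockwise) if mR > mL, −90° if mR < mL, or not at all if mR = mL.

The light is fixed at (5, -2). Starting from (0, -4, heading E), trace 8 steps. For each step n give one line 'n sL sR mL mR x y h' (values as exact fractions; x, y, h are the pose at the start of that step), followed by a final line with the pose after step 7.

n=0: pose=(0,-4,E); sL=12, sR=60/17; mL=12, mR=42/17; mL+mR=246/17 → advance +1; mR−mL=-162/17 → turn -1·90°
n=1: pose=(1,-4,S); sL=120/17, sR=24/13; mL=120/17, mR=372/221; mL+mR=1932/221 → advance +1; mR−mL=-1188/221 → turn -1·90°
n=2: pose=(1,-5,W); sL=5/3, sR=10/3; mL=5/3, mR=-5/2; mL+mR=-5/6 → advance -1; mR−mL=-25/6 → turn -1·90°
n=3: pose=(2,-5,N); sL=120/37, sR=120; mL=120/37, mR=-4380/37; mL+mR=-4260/37 → advance -1; mR−mL=-4500/37 → turn -1·90°
n=4: pose=(2,-6,E); sL=60, sR=12/5; mL=60, mR=138/5; mL+mR=438/5 → advance +1; mR−mL=-162/5 → turn -1·90°
n=5: pose=(3,-6,S); sL=120/37, sR=120/61; mL=120/37, mR=-780/2257; mL+mR=6540/2257 → advance +1; mR−mL=-8100/2257 → turn -1·90°
n=6: pose=(3,-7,W); sL=3/2, sR=6; mL=3/2, mR=-21/4; mL+mR=-15/4 → advance -1; mR−mL=-27/4 → turn -1·90°
n=7: pose=(4,-7,N); sL=24/5, sR=120/13; mL=24/5, mR=-444/65; mL+mR=-132/65 → advance -1; mR−mL=-756/65 → turn -1·90°

0 12 60/17 12 42/17 0 -4 E
1 120/17 24/13 120/17 372/221 1 -4 S
2 5/3 10/3 5/3 -5/2 1 -5 W
3 120/37 120 120/37 -4380/37 2 -5 N
4 60 12/5 60 138/5 2 -6 E
5 120/37 120/61 120/37 -780/2257 3 -6 S
6 3/2 6 3/2 -21/4 3 -7 W
7 24/5 120/13 24/5 -444/65 4 -7 N
final 4 -8 E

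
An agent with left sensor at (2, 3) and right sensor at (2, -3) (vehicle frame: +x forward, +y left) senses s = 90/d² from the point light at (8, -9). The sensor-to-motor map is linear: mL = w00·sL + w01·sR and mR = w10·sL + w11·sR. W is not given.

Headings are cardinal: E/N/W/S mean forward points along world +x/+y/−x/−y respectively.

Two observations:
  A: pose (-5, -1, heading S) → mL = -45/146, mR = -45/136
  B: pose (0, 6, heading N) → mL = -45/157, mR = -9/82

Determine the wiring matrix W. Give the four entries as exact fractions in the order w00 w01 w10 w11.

0 -1 -1/2 0

obs A: pose=(-5,-1,S) → sL=45/68, sR=45/146, mL=-45/146, mR=-45/136
obs B: pose=(0,6,N) → sL=9/41, sR=45/157, mL=-45/157, mR=-9/82
sensor matrix S = [[45/68, 45/146], [9/41, 45/157]]; det S = 3898935/31953268
solve [mL_A; mL_B] = S·[w00; w01] and [mR_A; mR_B] = S·[w10; w11]:
  w00 = 0, w01 = -1, w10 = -1/2, w11 = 0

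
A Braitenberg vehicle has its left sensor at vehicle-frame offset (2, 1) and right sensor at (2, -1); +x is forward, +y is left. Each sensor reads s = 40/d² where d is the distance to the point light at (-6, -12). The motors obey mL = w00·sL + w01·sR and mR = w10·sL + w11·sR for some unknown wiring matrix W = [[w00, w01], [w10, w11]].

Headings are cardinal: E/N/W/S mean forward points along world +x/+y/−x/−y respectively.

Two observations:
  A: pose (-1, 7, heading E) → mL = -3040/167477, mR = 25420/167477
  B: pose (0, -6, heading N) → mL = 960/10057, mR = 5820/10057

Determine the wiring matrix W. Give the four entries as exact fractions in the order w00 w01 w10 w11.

1 -1 1/2 1

obs A: pose=(-1,7,E) → sL=40/449, sR=40/373, mL=-3040/167477, mR=25420/167477
obs B: pose=(0,-6,N) → sL=40/89, sR=40/113, mL=960/10057, mR=5820/10057
sensor matrix S = [[40/449, 40/373], [40/89, 40/113]]; det S = -28064000/1684316189
solve [mL_A; mL_B] = S·[w00; w01] and [mR_A; mR_B] = S·[w10; w11]:
  w00 = 1, w01 = -1, w10 = 1/2, w11 = 1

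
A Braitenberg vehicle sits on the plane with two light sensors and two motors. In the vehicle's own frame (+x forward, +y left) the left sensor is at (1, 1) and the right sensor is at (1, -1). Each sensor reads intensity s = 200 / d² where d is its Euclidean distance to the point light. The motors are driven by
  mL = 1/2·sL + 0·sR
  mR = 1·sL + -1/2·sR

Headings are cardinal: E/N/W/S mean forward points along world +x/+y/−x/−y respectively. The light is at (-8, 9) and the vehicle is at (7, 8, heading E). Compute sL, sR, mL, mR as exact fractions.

left sensor world pos  = (8, 9); dL² = 256
right sensor world pos = (8, 7); dR² = 260
sL = 200/256 = 25/32
sR = 200/260 = 10/13
mL = 1/2·sL + 0·sR = 25/64
mR = 1·sL + -1/2·sR = 165/416

25/32 10/13 25/64 165/416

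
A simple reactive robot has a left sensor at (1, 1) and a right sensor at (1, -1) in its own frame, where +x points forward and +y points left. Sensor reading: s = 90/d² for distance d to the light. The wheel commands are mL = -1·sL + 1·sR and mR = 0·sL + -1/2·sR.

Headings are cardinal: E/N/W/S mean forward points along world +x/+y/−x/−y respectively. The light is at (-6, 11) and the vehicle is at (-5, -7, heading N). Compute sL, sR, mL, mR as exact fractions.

left sensor world pos  = (-6, -6); dL² = 289
right sensor world pos = (-4, -6); dR² = 293
sL = 90/289 = 90/289
sR = 90/293 = 90/293
mL = -1·sL + 1·sR = -360/84677
mR = 0·sL + -1/2·sR = -45/293

90/289 90/293 -360/84677 -45/293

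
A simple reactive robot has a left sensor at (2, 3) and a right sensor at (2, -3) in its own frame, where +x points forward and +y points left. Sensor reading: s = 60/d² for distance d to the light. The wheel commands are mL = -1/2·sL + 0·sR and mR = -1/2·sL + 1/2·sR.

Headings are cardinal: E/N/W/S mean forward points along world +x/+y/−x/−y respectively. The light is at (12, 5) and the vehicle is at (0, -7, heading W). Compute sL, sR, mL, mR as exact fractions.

60/421 60/277 -30/421 4320/116617

left sensor world pos  = (-2, -10); dL² = 421
right sensor world pos = (-2, -4); dR² = 277
sL = 60/421 = 60/421
sR = 60/277 = 60/277
mL = -1/2·sL + 0·sR = -30/421
mR = -1/2·sL + 1/2·sR = 4320/116617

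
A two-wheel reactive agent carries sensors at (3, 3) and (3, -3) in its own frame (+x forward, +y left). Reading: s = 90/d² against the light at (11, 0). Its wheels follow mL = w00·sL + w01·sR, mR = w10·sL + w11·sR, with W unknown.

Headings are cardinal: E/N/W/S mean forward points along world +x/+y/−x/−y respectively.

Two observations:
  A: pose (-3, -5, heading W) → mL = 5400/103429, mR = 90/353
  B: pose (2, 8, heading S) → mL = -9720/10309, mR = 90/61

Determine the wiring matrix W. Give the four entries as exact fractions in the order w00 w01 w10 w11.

obs A: pose=(-3,-5,W) → sL=90/353, sR=90/293, mL=5400/103429, mR=90/353
obs B: pose=(2,8,S) → sL=90/61, sR=90/169, mL=-9720/10309, mR=90/61
sensor matrix S = [[90/353, 90/293], [90/61, 90/169]]; det S = -338450400/1066249561
solve [mL_A; mL_B] = S·[w00; w01] and [mR_A; mR_B] = S·[w10; w11]:
  w00 = -1, w01 = 1, w10 = 1, w11 = 0

-1 1 1 0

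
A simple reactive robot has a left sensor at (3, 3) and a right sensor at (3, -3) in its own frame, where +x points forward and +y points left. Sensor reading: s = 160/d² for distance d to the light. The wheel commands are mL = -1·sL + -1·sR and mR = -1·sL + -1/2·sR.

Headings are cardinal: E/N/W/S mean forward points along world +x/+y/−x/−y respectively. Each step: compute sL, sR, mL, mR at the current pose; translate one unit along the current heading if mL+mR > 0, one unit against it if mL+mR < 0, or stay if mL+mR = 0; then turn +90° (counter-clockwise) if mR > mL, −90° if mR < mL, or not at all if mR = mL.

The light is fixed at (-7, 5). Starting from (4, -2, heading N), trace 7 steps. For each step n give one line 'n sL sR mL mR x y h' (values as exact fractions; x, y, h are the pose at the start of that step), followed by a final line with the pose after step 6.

n=0: pose=(4,-2,N); sL=2, sR=40/53; mL=-146/53, mR=-126/53; mL+mR=-272/53 → advance -1; mR−mL=20/53 → turn +1·90°
n=1: pose=(4,-3,W); sL=32/37, sR=160/89; mL=-8768/3293, mR=-5808/3293; mL+mR=-14576/3293 → advance -1; mR−mL=80/89 → turn +1·90°
n=2: pose=(5,-3,S); sL=80/173, sR=80/101; mL=-21920/17473, mR=-15000/17473; mL+mR=-36920/17473 → advance -1; mR−mL=40/101 → turn +1·90°
n=3: pose=(5,-2,E); sL=160/241, sR=32/65; mL=-18112/15665, mR=-14256/15665; mL+mR=-32368/15665 → advance -1; mR−mL=16/65 → turn +1·90°
n=4: pose=(4,-2,N); sL=2, sR=40/53; mL=-146/53, mR=-126/53; mL+mR=-272/53 → advance -1; mR−mL=20/53 → turn +1·90°
n=5: pose=(4,-3,W); sL=32/37, sR=160/89; mL=-8768/3293, mR=-5808/3293; mL+mR=-14576/3293 → advance -1; mR−mL=80/89 → turn +1·90°
n=6: pose=(5,-3,S); sL=80/173, sR=80/101; mL=-21920/17473, mR=-15000/17473; mL+mR=-36920/17473 → advance -1; mR−mL=40/101 → turn +1·90°

0 2 40/53 -146/53 -126/53 4 -2 N
1 32/37 160/89 -8768/3293 -5808/3293 4 -3 W
2 80/173 80/101 -21920/17473 -15000/17473 5 -3 S
3 160/241 32/65 -18112/15665 -14256/15665 5 -2 E
4 2 40/53 -146/53 -126/53 4 -2 N
5 32/37 160/89 -8768/3293 -5808/3293 4 -3 W
6 80/173 80/101 -21920/17473 -15000/17473 5 -3 S
final 5 -2 E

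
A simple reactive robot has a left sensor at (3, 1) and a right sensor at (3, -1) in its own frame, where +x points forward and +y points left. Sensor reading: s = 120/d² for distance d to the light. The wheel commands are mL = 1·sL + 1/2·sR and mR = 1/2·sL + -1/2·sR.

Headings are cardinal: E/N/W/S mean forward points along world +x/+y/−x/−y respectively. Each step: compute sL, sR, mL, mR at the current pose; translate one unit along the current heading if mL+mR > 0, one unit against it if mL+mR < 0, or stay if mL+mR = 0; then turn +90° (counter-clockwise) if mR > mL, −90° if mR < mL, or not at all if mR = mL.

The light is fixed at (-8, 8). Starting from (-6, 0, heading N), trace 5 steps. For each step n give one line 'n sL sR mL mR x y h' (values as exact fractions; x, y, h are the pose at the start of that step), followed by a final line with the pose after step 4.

0 60/13 60/17 1410/221 120/221 -6 0 N
1 120/61 120/89 14340/5429 1680/5429 -6 1 E
2 30/29 15/13 1215/754 -45/754 -5 1 S
3 40/27 120/49 3580/1323 -640/1323 -5 0 W
4 60/13 60/17 1410/221 120/221 -6 0 N
final -6 1 E

n=0: pose=(-6,0,N); sL=60/13, sR=60/17; mL=1410/221, mR=120/221; mL+mR=90/13 → advance +1; mR−mL=-1290/221 → turn -1·90°
n=1: pose=(-6,1,E); sL=120/61, sR=120/89; mL=14340/5429, mR=1680/5429; mL+mR=180/61 → advance +1; mR−mL=-12660/5429 → turn -1·90°
n=2: pose=(-5,1,S); sL=30/29, sR=15/13; mL=1215/754, mR=-45/754; mL+mR=45/29 → advance +1; mR−mL=-630/377 → turn -1·90°
n=3: pose=(-5,0,W); sL=40/27, sR=120/49; mL=3580/1323, mR=-640/1323; mL+mR=20/9 → advance +1; mR−mL=-4220/1323 → turn -1·90°
n=4: pose=(-6,0,N); sL=60/13, sR=60/17; mL=1410/221, mR=120/221; mL+mR=90/13 → advance +1; mR−mL=-1290/221 → turn -1·90°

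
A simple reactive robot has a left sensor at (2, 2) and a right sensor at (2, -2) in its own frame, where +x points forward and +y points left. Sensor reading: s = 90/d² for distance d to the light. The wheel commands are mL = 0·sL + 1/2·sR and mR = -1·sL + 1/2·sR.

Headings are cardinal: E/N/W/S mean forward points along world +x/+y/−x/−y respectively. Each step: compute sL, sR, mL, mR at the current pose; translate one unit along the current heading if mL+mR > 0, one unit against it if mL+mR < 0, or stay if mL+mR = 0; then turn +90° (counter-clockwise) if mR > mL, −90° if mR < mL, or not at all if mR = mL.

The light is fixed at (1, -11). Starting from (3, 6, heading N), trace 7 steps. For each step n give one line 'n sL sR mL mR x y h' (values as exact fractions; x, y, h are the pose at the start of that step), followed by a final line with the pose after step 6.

0 90/361 90/377 45/377 -17685/136097 3 6 N
1 9/34 45/106 45/212 -189/3604 3 5 E
2 90/221 90/197 45/197 -7785/43537 4 5 S
3 9/17 9/29 9/58 -369/986 4 4 W
4 90/293 18/65 9/65 -3213/19045 5 4 N
5 45/146 1/2 1/4 -17/292 5 3 E
6 90/193 10/17 5/17 -565/3281 6 3 S
final 6 2 W

n=0: pose=(3,6,N); sL=90/361, sR=90/377; mL=45/377, mR=-17685/136097; mL+mR=-1440/136097 → advance -1; mR−mL=-90/361 → turn -1·90°
n=1: pose=(3,5,E); sL=9/34, sR=45/106; mL=45/212, mR=-189/3604; mL+mR=144/901 → advance +1; mR−mL=-9/34 → turn -1·90°
n=2: pose=(4,5,S); sL=90/221, sR=90/197; mL=45/197, mR=-7785/43537; mL+mR=2160/43537 → advance +1; mR−mL=-90/221 → turn -1·90°
n=3: pose=(4,4,W); sL=9/17, sR=9/29; mL=9/58, mR=-369/986; mL+mR=-108/493 → advance -1; mR−mL=-9/17 → turn -1·90°
n=4: pose=(5,4,N); sL=90/293, sR=18/65; mL=9/65, mR=-3213/19045; mL+mR=-576/19045 → advance -1; mR−mL=-90/293 → turn -1·90°
n=5: pose=(5,3,E); sL=45/146, sR=1/2; mL=1/4, mR=-17/292; mL+mR=14/73 → advance +1; mR−mL=-45/146 → turn -1·90°
n=6: pose=(6,3,S); sL=90/193, sR=10/17; mL=5/17, mR=-565/3281; mL+mR=400/3281 → advance +1; mR−mL=-90/193 → turn -1·90°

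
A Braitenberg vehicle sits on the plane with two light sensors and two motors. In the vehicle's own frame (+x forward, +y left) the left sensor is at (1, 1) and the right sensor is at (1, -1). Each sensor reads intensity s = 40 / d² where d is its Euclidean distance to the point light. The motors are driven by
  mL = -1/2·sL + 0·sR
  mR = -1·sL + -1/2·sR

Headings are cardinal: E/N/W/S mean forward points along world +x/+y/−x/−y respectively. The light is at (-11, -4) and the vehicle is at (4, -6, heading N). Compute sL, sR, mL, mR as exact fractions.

40/197 40/257 -20/197 -14220/50629

left sensor world pos  = (3, -5); dL² = 197
right sensor world pos = (5, -5); dR² = 257
sL = 40/197 = 40/197
sR = 40/257 = 40/257
mL = -1/2·sL + 0·sR = -20/197
mR = -1·sL + -1/2·sR = -14220/50629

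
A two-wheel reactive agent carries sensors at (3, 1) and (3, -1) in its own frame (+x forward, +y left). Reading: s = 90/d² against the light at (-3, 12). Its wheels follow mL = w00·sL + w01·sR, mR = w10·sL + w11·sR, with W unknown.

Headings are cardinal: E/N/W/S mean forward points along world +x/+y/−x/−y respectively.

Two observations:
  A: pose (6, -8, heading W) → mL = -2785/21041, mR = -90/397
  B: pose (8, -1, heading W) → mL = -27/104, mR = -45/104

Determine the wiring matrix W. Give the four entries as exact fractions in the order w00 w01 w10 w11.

1/2 -1 0 -1

obs A: pose=(6,-8,W) → sL=10/53, sR=90/397, mL=-2785/21041, mR=-90/397
obs B: pose=(8,-1,W) → sL=9/26, sR=45/104, mL=-27/104, mR=-45/104
sensor matrix S = [[10/53, 90/397], [9/26, 45/104]]; det S = 3465/1094132
solve [mL_A; mL_B] = S·[w00; w01] and [mR_A; mR_B] = S·[w10; w11]:
  w00 = 1/2, w01 = -1, w10 = 0, w11 = -1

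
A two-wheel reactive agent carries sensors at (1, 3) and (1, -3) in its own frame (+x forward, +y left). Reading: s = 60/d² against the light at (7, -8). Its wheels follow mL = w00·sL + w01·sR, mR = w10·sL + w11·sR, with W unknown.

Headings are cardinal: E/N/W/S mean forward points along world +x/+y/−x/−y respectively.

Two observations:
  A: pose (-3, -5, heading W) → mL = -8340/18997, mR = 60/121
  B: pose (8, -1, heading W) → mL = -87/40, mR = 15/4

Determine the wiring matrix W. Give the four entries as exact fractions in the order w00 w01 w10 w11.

obs A: pose=(-3,-5,W) → sL=60/121, sR=60/157, mL=-8340/18997, mR=60/121
obs B: pose=(8,-1,W) → sL=15/4, sR=3/5, mL=-87/40, mR=15/4
sensor matrix S = [[60/121, 60/157], [15/4, 3/5]]; det S = -21573/18997
solve [mL_A; mL_B] = S·[w00; w01] and [mR_A; mR_B] = S·[w10; w11]:
  w00 = -1/2, w01 = -1/2, w10 = 1, w11 = 0

-1/2 -1/2 1 0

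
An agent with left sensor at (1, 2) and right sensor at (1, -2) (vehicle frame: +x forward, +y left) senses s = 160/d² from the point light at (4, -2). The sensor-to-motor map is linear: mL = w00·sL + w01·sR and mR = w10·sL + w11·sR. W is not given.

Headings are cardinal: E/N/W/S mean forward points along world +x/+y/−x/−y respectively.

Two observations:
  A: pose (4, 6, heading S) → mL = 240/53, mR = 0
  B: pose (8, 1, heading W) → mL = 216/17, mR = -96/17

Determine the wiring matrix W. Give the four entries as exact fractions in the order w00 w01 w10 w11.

obs A: pose=(4,6,S) → sL=160/53, sR=160/53, mL=240/53, mR=0
obs B: pose=(8,1,W) → sL=16, sR=80/17, mL=216/17, mR=-96/17
sensor matrix S = [[160/53, 160/53], [16, 80/17]]; det S = -30720/901
solve [mL_A; mL_B] = S·[w00; w01] and [mR_A; mR_B] = S·[w10; w11]:
  w00 = 1/2, w01 = 1, w10 = -1/2, w11 = 1/2

1/2 1 -1/2 1/2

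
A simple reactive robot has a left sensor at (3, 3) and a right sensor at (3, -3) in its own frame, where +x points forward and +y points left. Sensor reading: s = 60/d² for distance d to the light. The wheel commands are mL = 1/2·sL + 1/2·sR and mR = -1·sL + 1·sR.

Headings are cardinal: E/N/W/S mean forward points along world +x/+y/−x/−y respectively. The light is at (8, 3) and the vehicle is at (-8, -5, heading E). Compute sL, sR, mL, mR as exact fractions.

30/97 6/29 726/2813 -288/2813

left sensor world pos  = (-5, -2); dL² = 194
right sensor world pos = (-5, -8); dR² = 290
sL = 60/194 = 30/97
sR = 60/290 = 6/29
mL = 1/2·sL + 1/2·sR = 726/2813
mR = -1·sL + 1·sR = -288/2813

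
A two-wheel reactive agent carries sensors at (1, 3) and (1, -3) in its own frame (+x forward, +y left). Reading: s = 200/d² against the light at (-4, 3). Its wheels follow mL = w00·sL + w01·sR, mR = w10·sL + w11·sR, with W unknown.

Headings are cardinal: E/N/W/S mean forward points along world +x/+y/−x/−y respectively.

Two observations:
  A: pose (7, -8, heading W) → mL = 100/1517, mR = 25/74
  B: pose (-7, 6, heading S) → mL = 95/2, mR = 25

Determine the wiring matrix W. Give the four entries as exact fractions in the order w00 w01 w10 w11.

1 -1/2 1/2 0

obs A: pose=(7,-8,W) → sL=25/37, sR=50/41, mL=100/1517, mR=25/74
obs B: pose=(-7,6,S) → sL=50, sR=5, mL=95/2, mR=25
sensor matrix S = [[25/37, 50/41], [50, 5]]; det S = -87375/1517
solve [mL_A; mL_B] = S·[w00; w01] and [mR_A; mR_B] = S·[w10; w11]:
  w00 = 1, w01 = -1/2, w10 = 1/2, w11 = 0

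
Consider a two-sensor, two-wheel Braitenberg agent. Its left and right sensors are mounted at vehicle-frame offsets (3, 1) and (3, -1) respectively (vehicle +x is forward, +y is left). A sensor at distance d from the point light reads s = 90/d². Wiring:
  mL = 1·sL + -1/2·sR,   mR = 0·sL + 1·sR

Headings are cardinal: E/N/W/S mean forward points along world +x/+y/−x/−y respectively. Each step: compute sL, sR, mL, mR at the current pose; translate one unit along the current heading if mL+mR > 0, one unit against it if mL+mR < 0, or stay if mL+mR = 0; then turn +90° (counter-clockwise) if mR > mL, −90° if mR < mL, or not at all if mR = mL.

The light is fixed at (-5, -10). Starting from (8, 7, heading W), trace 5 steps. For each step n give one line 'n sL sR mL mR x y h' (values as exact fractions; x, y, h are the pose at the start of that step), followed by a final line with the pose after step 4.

n=0: pose=(8,7,W); sL=45/178, sR=45/212; mL=5535/37736, mR=45/212; mL+mR=13545/37736 → advance +1; mR−mL=2475/37736 → turn +1·90°
n=1: pose=(7,7,S); sL=18/73, sR=90/317; mL=2421/23141, mR=90/317; mL+mR=8991/23141 → advance +1; mR−mL=4149/23141 → turn +1·90°
n=2: pose=(7,6,E); sL=45/257, sR=1/5; mL=193/2570, mR=1/5; mL+mR=707/2570 → advance +1; mR−mL=321/2570 → turn +1·90°
n=3: pose=(8,6,N); sL=18/101, sR=90/557; mL=5481/56257, mR=90/557; mL+mR=14571/56257 → advance +1; mR−mL=3609/56257 → turn +1·90°
n=4: pose=(8,7,W); sL=45/178, sR=45/212; mL=5535/37736, mR=45/212; mL+mR=13545/37736 → advance +1; mR−mL=2475/37736 → turn +1·90°

0 45/178 45/212 5535/37736 45/212 8 7 W
1 18/73 90/317 2421/23141 90/317 7 7 S
2 45/257 1/5 193/2570 1/5 7 6 E
3 18/101 90/557 5481/56257 90/557 8 6 N
4 45/178 45/212 5535/37736 45/212 8 7 W
final 7 7 S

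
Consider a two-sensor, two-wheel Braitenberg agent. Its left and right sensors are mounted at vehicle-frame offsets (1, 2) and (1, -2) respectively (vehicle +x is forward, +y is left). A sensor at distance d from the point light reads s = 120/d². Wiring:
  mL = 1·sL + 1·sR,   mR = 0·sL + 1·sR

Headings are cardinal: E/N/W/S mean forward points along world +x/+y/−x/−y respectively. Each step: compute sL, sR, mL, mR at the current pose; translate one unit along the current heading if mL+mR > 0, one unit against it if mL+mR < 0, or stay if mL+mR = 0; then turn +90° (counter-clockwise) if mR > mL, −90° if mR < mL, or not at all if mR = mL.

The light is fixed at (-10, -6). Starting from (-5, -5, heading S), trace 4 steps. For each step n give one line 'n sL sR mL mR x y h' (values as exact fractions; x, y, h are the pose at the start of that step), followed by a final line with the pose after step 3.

0 120/49 40/3 2320/147 40/3 -5 -5 S
1 6 6 12 6 -5 -6 W
2 24 120/37 1008/37 120/37 -6 -6 N
3 60/17 60/13 1800/221 60/13 -6 -5 E
final -5 -5 S

n=0: pose=(-5,-5,S); sL=120/49, sR=40/3; mL=2320/147, mR=40/3; mL+mR=4280/147 → advance +1; mR−mL=-120/49 → turn -1·90°
n=1: pose=(-5,-6,W); sL=6, sR=6; mL=12, mR=6; mL+mR=18 → advance +1; mR−mL=-6 → turn -1·90°
n=2: pose=(-6,-6,N); sL=24, sR=120/37; mL=1008/37, mR=120/37; mL+mR=1128/37 → advance +1; mR−mL=-24 → turn -1·90°
n=3: pose=(-6,-5,E); sL=60/17, sR=60/13; mL=1800/221, mR=60/13; mL+mR=2820/221 → advance +1; mR−mL=-60/17 → turn -1·90°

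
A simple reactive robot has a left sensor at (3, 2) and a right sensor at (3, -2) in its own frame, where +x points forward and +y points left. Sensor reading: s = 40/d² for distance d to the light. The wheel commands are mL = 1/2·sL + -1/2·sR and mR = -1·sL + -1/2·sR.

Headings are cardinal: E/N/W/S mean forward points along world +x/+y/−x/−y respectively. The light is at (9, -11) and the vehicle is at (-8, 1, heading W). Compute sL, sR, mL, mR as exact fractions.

left sensor world pos  = (-11, -1); dL² = 500
right sensor world pos = (-11, 3); dR² = 596
sL = 40/500 = 2/25
sR = 40/596 = 10/149
mL = 1/2·sL + -1/2·sR = 24/3725
mR = -1·sL + -1/2·sR = -423/3725

2/25 10/149 24/3725 -423/3725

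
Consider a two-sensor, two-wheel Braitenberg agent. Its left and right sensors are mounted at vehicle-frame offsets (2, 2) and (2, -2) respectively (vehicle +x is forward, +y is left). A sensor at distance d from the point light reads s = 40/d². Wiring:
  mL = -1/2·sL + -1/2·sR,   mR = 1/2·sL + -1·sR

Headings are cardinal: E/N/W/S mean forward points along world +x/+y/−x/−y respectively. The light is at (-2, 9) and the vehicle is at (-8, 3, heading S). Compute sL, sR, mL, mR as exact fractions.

left sensor world pos  = (-6, 1); dL² = 80
right sensor world pos = (-10, 1); dR² = 128
sL = 40/80 = 1/2
sR = 40/128 = 5/16
mL = -1/2·sL + -1/2·sR = -13/32
mR = 1/2·sL + -1·sR = -1/16

1/2 5/16 -13/32 -1/16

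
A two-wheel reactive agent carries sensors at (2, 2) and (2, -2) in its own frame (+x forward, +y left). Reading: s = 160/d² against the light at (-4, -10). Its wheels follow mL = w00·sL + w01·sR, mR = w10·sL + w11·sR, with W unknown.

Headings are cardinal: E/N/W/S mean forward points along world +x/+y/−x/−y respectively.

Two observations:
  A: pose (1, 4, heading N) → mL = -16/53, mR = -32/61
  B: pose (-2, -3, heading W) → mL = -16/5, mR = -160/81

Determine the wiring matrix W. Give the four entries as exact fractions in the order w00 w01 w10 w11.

obs A: pose=(1,4,N) → sL=32/53, sR=32/61, mL=-16/53, mR=-32/61
obs B: pose=(-2,-3,W) → sL=32/5, sR=160/81, mL=-16/5, mR=-160/81
sensor matrix S = [[32/53, 32/61], [32/5, 160/81]]; det S = -2834432/1309365
solve [mL_A; mL_B] = S·[w00; w01] and [mR_A; mR_B] = S·[w10; w11]:
  w00 = -1/2, w01 = 0, w10 = 0, w11 = -1

-1/2 0 0 -1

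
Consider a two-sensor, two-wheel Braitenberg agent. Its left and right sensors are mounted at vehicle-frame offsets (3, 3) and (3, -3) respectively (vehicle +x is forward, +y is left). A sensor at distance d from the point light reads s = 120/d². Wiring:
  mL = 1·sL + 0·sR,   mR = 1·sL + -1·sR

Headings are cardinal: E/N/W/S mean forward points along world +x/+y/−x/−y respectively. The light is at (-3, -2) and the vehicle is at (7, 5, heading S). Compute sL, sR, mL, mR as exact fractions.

left sensor world pos  = (10, 2); dL² = 185
right sensor world pos = (4, 2); dR² = 65
sL = 120/185 = 24/37
sR = 120/65 = 24/13
mL = 1·sL + 0·sR = 24/37
mR = 1·sL + -1·sR = -576/481

24/37 24/13 24/37 -576/481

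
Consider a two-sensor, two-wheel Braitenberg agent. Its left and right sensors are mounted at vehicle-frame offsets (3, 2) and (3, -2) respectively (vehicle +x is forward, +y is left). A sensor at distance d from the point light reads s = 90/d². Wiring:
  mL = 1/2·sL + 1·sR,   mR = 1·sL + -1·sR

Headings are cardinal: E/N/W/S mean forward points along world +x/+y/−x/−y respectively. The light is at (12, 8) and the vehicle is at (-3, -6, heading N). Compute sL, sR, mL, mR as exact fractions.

left sensor world pos  = (-5, -3); dL² = 410
right sensor world pos = (-1, -3); dR² = 290
sL = 90/410 = 9/41
sR = 90/290 = 9/29
mL = 1/2·sL + 1·sR = 999/2378
mR = 1·sL + -1·sR = -108/1189

9/41 9/29 999/2378 -108/1189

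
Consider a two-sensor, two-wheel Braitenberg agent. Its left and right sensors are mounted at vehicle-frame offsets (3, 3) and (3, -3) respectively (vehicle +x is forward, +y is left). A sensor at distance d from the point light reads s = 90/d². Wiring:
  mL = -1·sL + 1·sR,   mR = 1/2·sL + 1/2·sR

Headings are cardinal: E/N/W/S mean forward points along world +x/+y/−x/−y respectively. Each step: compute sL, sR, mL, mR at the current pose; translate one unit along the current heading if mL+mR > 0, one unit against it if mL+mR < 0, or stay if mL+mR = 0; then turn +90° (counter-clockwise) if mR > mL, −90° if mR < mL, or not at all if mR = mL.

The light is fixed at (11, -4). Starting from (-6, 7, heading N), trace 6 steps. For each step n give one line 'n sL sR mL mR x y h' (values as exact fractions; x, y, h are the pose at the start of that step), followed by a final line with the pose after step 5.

0 45/298 45/196 2295/29204 11115/58408 -6 7 N
1 90/481 18/125 -2592/60125 9954/60125 -6 8 W
2 5/17 5/29 -60/493 115/493 -7 8 S
3 90/421 90/289 11880/121669 31950/121669 -7 7 E
4 45/298 45/196 2295/29204 11115/58408 -6 7 N
5 90/481 18/125 -2592/60125 9954/60125 -6 8 W
final -7 8 S

n=0: pose=(-6,7,N); sL=45/298, sR=45/196; mL=2295/29204, mR=11115/58408; mL+mR=15705/58408 → advance +1; mR−mL=6525/58408 → turn +1·90°
n=1: pose=(-6,8,W); sL=90/481, sR=18/125; mL=-2592/60125, mR=9954/60125; mL+mR=7362/60125 → advance +1; mR−mL=12546/60125 → turn +1·90°
n=2: pose=(-7,8,S); sL=5/17, sR=5/29; mL=-60/493, mR=115/493; mL+mR=55/493 → advance +1; mR−mL=175/493 → turn +1·90°
n=3: pose=(-7,7,E); sL=90/421, sR=90/289; mL=11880/121669, mR=31950/121669; mL+mR=43830/121669 → advance +1; mR−mL=20070/121669 → turn +1·90°
n=4: pose=(-6,7,N); sL=45/298, sR=45/196; mL=2295/29204, mR=11115/58408; mL+mR=15705/58408 → advance +1; mR−mL=6525/58408 → turn +1·90°
n=5: pose=(-6,8,W); sL=90/481, sR=18/125; mL=-2592/60125, mR=9954/60125; mL+mR=7362/60125 → advance +1; mR−mL=12546/60125 → turn +1·90°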